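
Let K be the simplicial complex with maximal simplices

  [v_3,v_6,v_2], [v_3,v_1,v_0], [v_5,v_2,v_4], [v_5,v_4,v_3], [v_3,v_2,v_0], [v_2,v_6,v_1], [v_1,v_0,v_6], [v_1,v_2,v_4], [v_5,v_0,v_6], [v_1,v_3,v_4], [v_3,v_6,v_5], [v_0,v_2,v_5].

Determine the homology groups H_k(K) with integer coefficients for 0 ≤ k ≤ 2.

Fix the vertex order v_0 < v_1 < v_2 < v_3 < v_4 < v_5 < v_6 and write every simplex with vertices in increasing order. Then dim K = 2 and the simplices of K are:

  0-simplices (7): [v_0], [v_1], [v_2], [v_3], [v_4], [v_5], [v_6]
  1-simplices (18): (18 of them)
  2-simplices (12): (12 of them)

Hence C_0 ≅ Z^7, C_1 ≅ Z^18, C_2 ≅ Z^12.

Boundary ∂_1: C_1 → C_0 sends each edge [p,q] (with p < q) to q − p. For instance
  ∂[v_5,v_6] = [v_6] − [v_5].
As a 7×18 matrix over Z this has rank 6, with invariant factors (1,1,1,1,1,1).

∂_2: C_2 → C_1 maps a triangle to the signed sum of its edges. For instance
  ∂[v_3,v_5,v_6] = [v_5,v_6] − [v_3,v_6] + [v_3,v_5],
  ∂[v_2,v_3,v_6] = [v_3,v_6] − [v_2,v_6] + [v_2,v_3].
The 18×12 boundary matrix has rank 12 and Smith normal form diag(1,1,1,1,1,1,1,1,1,1,1,2).

Computing H_k = (kernel of ∂_k) / (image of ∂_{k+1}):

  H_0: rank C_0 − rank ∂_1 = 7 − 6 = 1, and the invariant factors of ∂_1 are all 1, so H_0 ≅ Z.
  H_1: rank ker ∂_1 − rank ∂_2 = (18 − 6) − 12 = 0, and ∂_2 has invariant factor 2 > 1, so H_1 ≅ Z/2Z.
  H_2: rank ker ∂_2 − rank ∂_3 = (12 − 12) − 0 = 0, and there is no ∂_3, so H_2 ≅ 0.

H_0 = Z,  H_1 = Z/2Z,  H_2 = 0.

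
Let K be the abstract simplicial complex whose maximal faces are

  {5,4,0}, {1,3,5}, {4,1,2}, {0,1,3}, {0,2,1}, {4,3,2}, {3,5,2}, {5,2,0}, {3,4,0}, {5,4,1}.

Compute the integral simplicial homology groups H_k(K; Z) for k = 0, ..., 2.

H_0 ≅ Z,  H_1 ≅ Z_2,  H_2 = 0.

Fix the vertex order 0 < 1 < 2 < 3 < 4 < 5 and write every simplex with vertices in increasing order. Then dim K = 2 and the simplices of K are:

  0-simplices (6): [0], [1], [2], [3], [4], [5]
  1-simplices (15): [0,1], [0,2], [0,3], [0,4], [0,5], [1,2], [1,3], [1,4], [1,5], [2,3], [2,4], [2,5], [3,4], [3,5], [4,5]
  2-simplices (10): [0,1,2], [0,1,3], [0,2,5], [0,3,4], [0,4,5], [1,2,4], [1,3,5], [1,4,5], [2,3,4], [2,3,5]

Hence C_0 ≅ Z^6, C_1 ≅ Z^15, C_2 ≅ Z^10.

Boundary ∂_1: C_1 → C_0 maps an edge to its endpoints' difference, ∂[p,q] = q − p. For instance
  ∂[0,3] = [3] − [0].
This gives a 6×15 integer matrix of rank 5; reducing to Smith normal form yields diagonal entries (1,1,1,1,1).

The boundary map ∂_2: C_2 → C_1 maps a triangle to the signed sum of its edges. For instance
  ∂[0,1,3] = [1,3] − [0,3] + [0,1],
  ∂[2,3,4] = [3,4] − [2,4] + [2,3].
The resulting 15×10 matrix has rank 10, and its Smith normal form has invariant factors (1,1,1,1,1,1,1,1,1,2).

Computing H_k = (kernel of ∂_k) / (image of ∂_{k+1}):

  H_0: rank C_0 − rank ∂_1 = 6 − 5 = 1, and the invariant factors of ∂_1 are all 1, so H_0 ≅ Z.
  H_1: rank ker ∂_1 − rank ∂_2 = (15 − 5) − 10 = 0, and ∂_2 has invariant factor 2 > 1, so H_1 ≅ Z_2.
  H_2: rank ker ∂_2 − rank ∂_3 = (10 − 10) − 0 = 0, and there is no ∂_3, so H_2 ≅ 0.

As a check, the Euler characteristic is 6 − 15 + 10 = 1, which agrees with 1 − 0 + 0 = 1.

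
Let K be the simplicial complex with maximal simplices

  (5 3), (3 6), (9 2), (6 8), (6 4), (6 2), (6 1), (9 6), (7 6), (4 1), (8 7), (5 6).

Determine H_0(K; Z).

Fix the vertex order 1 < 2 < 3 < 4 < 5 < 6 < 7 < 8 < 9 and write every simplex with vertices in increasing order. Then dim K = 1 and the simplices of K are:

  0-simplices (9): [1], [2], [3], [4], [5], [6], [7], [8], [9]
  1-simplices (12): [1,4], [1,6], [2,6], [2,9], [3,5], [3,6], [4,6], [5,6], [6,7], [6,8], [6,9], [7,8]

giving chain groups C_0 ≅ Z^9, C_1 ≅ Z^12.

Boundary ∂_1: C_1 → C_0 maps an edge to its endpoints' difference, ∂[p,q] = q − p. For instance
  ∂[3,6] = [6] − [3].
The 9×12 boundary matrix has rank 8 and Smith normal form diag(1,1,1,1,1,1,1,1).

Computing H_k = (kernel of ∂_k) / (image of ∂_{k+1}):

  H_0: rank C_0 − rank ∂_1 = 9 − 8 = 1, and the invariant factors of ∂_1 are all 1, so H_0 ≅ Z.

H_0 ≅ Z.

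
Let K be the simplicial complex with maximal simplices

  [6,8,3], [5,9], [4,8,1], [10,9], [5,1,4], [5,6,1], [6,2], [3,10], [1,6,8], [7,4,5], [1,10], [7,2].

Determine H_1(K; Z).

H_1 ≅ Z^3.

Fix the vertex order 1 < 2 < 3 < 4 < 5 < 6 < 7 < 8 < 9 < 10 and write every simplex with vertices in increasing order. Then dim K = 2 and the simplices of K are:

  0-simplices (10): [1], [2], [3], [4], [5], [6], [7], [8], [9], [10]
  1-simplices (18): [1,4], [1,5], [1,6], [1,8], [1,10], [2,6], [2,7], [3,6], [3,8], [3,10], [4,5], [4,7], [4,8], [5,6], [5,7], [5,9], [6,8], [9,10]
  2-simplices (6): [1,4,5], [1,4,8], [1,5,6], [1,6,8], [3,6,8], [4,5,7]

so the chain groups are C_0 ≅ Z^10, C_1 ≅ Z^18, C_2 ≅ Z^6.

Boundary ∂_1: C_1 → C_0 is given by ∂[p,q] = [q] − [p]. For instance
  ∂[5,6] = [6] − [5].
The resulting 10×18 matrix has rank 9, and its Smith normal form has invariant factors (1,1,1,1,1,1,1,1,1).

The boundary map ∂_2: C_2 → C_1 maps a triangle to the signed sum of its edges. For instance
  ∂[1,4,5] = [4,5] − [1,5] + [1,4],
  ∂[3,6,8] = [6,8] − [3,8] + [3,6].
This gives a 18×6 integer matrix of rank 6; reducing to Smith normal form yields diagonal entries (1,1,1,1,1,1).

Now H_k = ker ∂_k / im ∂_{k+1}, so:

  H_1: rank ker ∂_1 − rank ∂_2 = (18 − 9) − 6 = 3, and the invariant factors of ∂_2 are all 1, so H_1 = Z^3.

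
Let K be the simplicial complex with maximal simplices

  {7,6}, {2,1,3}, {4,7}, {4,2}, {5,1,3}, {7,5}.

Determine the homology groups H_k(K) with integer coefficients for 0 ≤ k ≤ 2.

Order the vertices as 1 < 2 < 3 < 4 < 5 < 6 < 7. Listing each simplex with vertices in this order, K has dimension 2 with simplices:

  0-simplices (7): [1], [2], [3], [4], [5], [6], [7]
  1-simplices (9): [1,2], [1,3], [1,5], [2,3], [2,4], [3,5], [4,7], [5,7], [6,7]
  2-simplices (2): [1,2,3], [1,3,5]

so the chain groups are C_0 ≅ Z^7, C_1 ≅ Z^9, C_2 ≅ Z^2.

The boundary map ∂_1: C_1 → C_0 is given by ∂[p,q] = [q] − [p]. For instance
  ∂[6,7] = [7] − [6].
This gives a 7×9 integer matrix of rank 6; reducing to Smith normal form yields diagonal entries (1,1,1,1,1,1).

∂_2: C_2 → C_1 maps a triangle to the signed sum of its edges. For instance
  ∂[1,2,3] = [2,3] − [1,3] + [1,2],
  ∂[1,3,5] = [3,5] − [1,5] + [1,3].
The 9×2 boundary matrix has rank 2 and Smith normal form diag(1,1).

Reading off H_k = ker ∂_k / im ∂_{k+1}:

  H_0: rank C_0 − rank ∂_1 = 7 − 6 = 1, and the invariant factors of ∂_1 are all 1, so H_0 = Z.
  H_1: rank ker ∂_1 − rank ∂_2 = (9 − 6) − 2 = 1, and the invariant factors of ∂_2 are all 1, so H_1 = Z.
  H_2: rank ker ∂_2 − rank ∂_3 = (2 − 2) − 0 = 0, and there is no ∂_3, so H_2 = 0.

As a check, the Euler characteristic is 7 − 9 + 2 = 0, which agrees with 1 − 1 + 0 = 0.

H_0 = Z,  H_1 = Z,  H_2 = 0.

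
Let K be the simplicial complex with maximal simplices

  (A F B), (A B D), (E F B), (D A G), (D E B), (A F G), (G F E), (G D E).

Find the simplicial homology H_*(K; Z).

H_0 ≅ Z,  H_1 = 0,  H_2 ≅ Z.

K has 6 vertices, 12 edges, 8 triangles.
rank ∂_0 = 0, rank ∂_1 = 5 ⇒ b_0 = 6 − 0 − 5 = 1; all invariant factors of ∂_1 are 1 so no torsion. So H_0 = Z.
rank ∂_1 = 5, rank ∂_2 = 7 ⇒ b_1 = 12 − 5 − 7 = 0; all invariant factors of ∂_2 are 1 so no torsion. So H_1 = 0.
rank ∂_2 = 7, rank ∂_3 = 0 ⇒ b_2 = 8 − 7 − 0 = 1. So H_2 = Z.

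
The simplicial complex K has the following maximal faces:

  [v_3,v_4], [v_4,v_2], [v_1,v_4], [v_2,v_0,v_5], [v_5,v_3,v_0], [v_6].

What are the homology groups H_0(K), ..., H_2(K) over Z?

H_0 = Z^2,  H_1 = Z,  H_2 = 0.

We work with the vertex ordering v_0 < v_1 < v_2 < v_3 < v_4 < v_5 < v_6. The simplices of K, each written with vertices in increasing order, are:

  0-simplices (7): [v_0], [v_1], [v_2], [v_3], [v_4], [v_5], [v_6]
  1-simplices (8): [v_0,v_2], [v_0,v_3], [v_0,v_5], [v_1,v_4], [v_2,v_4], [v_2,v_5], [v_3,v_4], [v_3,v_5]
  2-simplices (2): [v_0,v_2,v_5], [v_0,v_3,v_5]

Hence C_0 ≅ Z^7, C_1 ≅ Z^8, C_2 ≅ Z^2.

∂_1: C_1 → C_0 is given by ∂[p,q] = [q] − [p]. For instance
  ∂[v_0,v_3] = [v_3] − [v_0].
The 7×8 boundary matrix has rank 5 and Smith normal form diag(1,1,1,1,1).

∂_2: C_2 → C_1 maps a triangle to the signed sum of its edges. For instance
  ∂[v_0,v_3,v_5] = [v_3,v_5] − [v_0,v_5] + [v_0,v_3],
  ∂[v_0,v_2,v_5] = [v_2,v_5] − [v_0,v_5] + [v_0,v_2].
As a 8×2 matrix over Z this has rank 2, with invariant factors (1,1).

From H_k ≅ ker(∂_k) / im(∂_{k+1}) we obtain:

  H_0: rank C_0 − rank ∂_1 = 7 − 5 = 2, and the invariant factors of ∂_1 are all 1, so H_0 = Z^2.
  H_1: rank ker ∂_1 − rank ∂_2 = (8 − 5) − 2 = 1, and the invariant factors of ∂_2 are all 1, so H_1 = Z.
  H_2: rank ker ∂_2 − rank ∂_3 = (2 − 2) − 0 = 0, and there is no ∂_3, so H_2 = 0.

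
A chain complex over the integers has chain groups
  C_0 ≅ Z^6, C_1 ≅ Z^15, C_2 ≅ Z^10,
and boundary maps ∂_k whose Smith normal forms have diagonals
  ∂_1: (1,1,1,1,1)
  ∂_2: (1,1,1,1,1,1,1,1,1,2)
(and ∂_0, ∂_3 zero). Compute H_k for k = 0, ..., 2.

H_0: b_0 = 6 − 0 − 5 = 1; torsion from ∂_1 factors > 1: none. So H_0 ≅ Z.
H_1: b_1 = 15 − 5 − 10 = 0; torsion from ∂_2 factors > 1: [2]. So H_1 ≅ Z_2.
H_2: b_2 = 10 − 10 − 0 = 0; torsion from ∂_3 factors > 1: none. So H_2 ≅ 0.

H_0 ≅ Z,  H_1 ≅ Z_2,  H_2 = 0.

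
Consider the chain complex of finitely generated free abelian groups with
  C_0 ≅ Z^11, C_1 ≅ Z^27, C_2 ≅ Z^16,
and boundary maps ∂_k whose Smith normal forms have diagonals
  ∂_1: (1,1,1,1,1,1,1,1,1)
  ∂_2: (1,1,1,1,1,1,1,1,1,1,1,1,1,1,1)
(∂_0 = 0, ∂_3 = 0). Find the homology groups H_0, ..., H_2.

H_0 = Z^2,  H_1 = Z^3,  H_2 = Z.

H_0: b_0 = 11 − 0 − 9 = 2; torsion from ∂_1 factors > 1: none. So H_0 = Z^2.
H_1: b_1 = 27 − 9 − 15 = 3; torsion from ∂_2 factors > 1: none. So H_1 = Z^3.
H_2: b_2 = 16 − 15 − 0 = 1; torsion from ∂_3 factors > 1: none. So H_2 = Z.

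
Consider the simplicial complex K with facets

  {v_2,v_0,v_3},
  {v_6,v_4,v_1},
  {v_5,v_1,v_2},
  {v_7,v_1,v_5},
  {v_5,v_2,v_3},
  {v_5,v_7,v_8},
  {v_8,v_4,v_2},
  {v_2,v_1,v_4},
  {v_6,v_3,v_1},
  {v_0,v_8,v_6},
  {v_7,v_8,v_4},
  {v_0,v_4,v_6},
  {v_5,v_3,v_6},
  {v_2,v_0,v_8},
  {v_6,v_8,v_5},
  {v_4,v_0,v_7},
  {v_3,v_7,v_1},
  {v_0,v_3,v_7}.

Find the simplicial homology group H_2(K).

H_2 ≅ 0.

Take the total order v_0 < v_1 < v_2 < v_3 < v_4 < v_5 < v_6 < v_7 < v_8 on the vertex set. Then K (dimension 2) consists of the simplices:

  0-simplices (9): [v_0], [v_1], [v_2], [v_3], [v_4], [v_5], [v_6], [v_7], [v_8]
  1-simplices (27): (27 of them)
  2-simplices (18): (18 of them)

Hence C_0 ≅ Z^9, C_1 ≅ Z^27, C_2 ≅ Z^18.

The boundary map ∂_1: C_1 → C_0 maps an edge to its endpoints' difference, ∂[p,q] = q − p. For instance
  ∂[v_0,v_2] = [v_2] − [v_0].
The 9×27 boundary matrix has rank 8 and Smith normal form diag(1,1,1,1,1,1,1,1).

The boundary map ∂_2: C_2 → C_1 sends each 2-simplex [p,q,r] to [q,r] − [p,r] + [p,q]. For instance
  ∂[v_1,v_2,v_4] = [v_2,v_4] − [v_1,v_4] + [v_1,v_2],
  ∂[v_1,v_4,v_6] = [v_4,v_6] − [v_1,v_6] + [v_1,v_4].
This gives a 27×18 integer matrix of rank 18; reducing to Smith normal form yields diagonal entries (1,1,1,1,1,1,1,1,1,1,1,1,1,1,1,1,1,2).

Now H_k = ker ∂_k / im ∂_{k+1}, so:

  H_2: rank ker ∂_2 − rank ∂_3 = (18 − 18) − 0 = 0, and there is no ∂_3, so H_2 = 0.

(K is a triangulation of the Klein bottle.)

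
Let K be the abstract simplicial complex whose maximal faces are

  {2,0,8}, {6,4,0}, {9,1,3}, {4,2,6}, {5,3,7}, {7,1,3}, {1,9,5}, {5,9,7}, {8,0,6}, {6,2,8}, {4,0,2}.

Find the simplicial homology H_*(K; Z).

We work with the vertex ordering 0 < 1 < 2 < 3 < 4 < 5 < 6 < 7 < 8 < 9. The simplices of K, each written with vertices in increasing order, are:

  0-simplices (10): [0], [1], [2], [3], [4], [5], [6], [7], [8], [9]
  1-simplices (19): [0,2], [0,4], [0,6], [0,8], [1,3], [1,5], [1,7], [1,9], [2,4], [2,6], [2,8], [3,5], [3,7], [3,9], [4,6], [5,7], [5,9], [6,8], [7,9]
  2-simplices (11): [0,2,4], [0,2,8], [0,4,6], [0,6,8], [1,3,7], [1,3,9], [1,5,9], [2,4,6], [2,6,8], [3,5,7], [5,7,9]

so the chain groups are C_0 ≅ Z^10, C_1 ≅ Z^19, C_2 ≅ Z^11.

∂_1: C_1 → C_0 sends each edge [p,q] (with p < q) to q − p. For instance
  ∂[3,5] = [5] − [3].
This gives a 10×19 integer matrix of rank 8; reducing to Smith normal form yields diagonal entries (1,1,1,1,1,1,1,1).

∂_2: C_2 → C_1 maps a triangle to the signed sum of its edges. For instance
  ∂[1,5,9] = [5,9] − [1,9] + [1,5],
  ∂[0,2,4] = [2,4] − [0,4] + [0,2].
This gives a 19×11 integer matrix of rank 10; reducing to Smith normal form yields diagonal entries (1,1,1,1,1,1,1,1,1,1).

Reading off H_k = ker ∂_k / im ∂_{k+1}:

  H_0: rank C_0 − rank ∂_1 = 10 − 8 = 2, and the invariant factors of ∂_1 are all 1, so H_0 = Z^2.
  H_1: rank ker ∂_1 − rank ∂_2 = (19 − 8) − 10 = 1, and the invariant factors of ∂_2 are all 1, so H_1 = Z.
  H_2: rank ker ∂_2 − rank ∂_3 = (11 − 10) − 0 = 1, and there is no ∂_3, so H_2 = Z.

H_0 = Z^2,  H_1 = Z,  H_2 = Z.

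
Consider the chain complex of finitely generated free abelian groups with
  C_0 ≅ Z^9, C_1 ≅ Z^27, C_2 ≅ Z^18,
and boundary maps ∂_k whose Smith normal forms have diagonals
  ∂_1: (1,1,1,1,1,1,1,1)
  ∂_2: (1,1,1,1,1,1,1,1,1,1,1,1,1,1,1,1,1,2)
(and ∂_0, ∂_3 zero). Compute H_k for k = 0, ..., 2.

H_0 ≅ Z,  H_1 ≅ Z ⊕ Z/2,  H_2 = 0.

H_0: b_0 = 9 − 0 − 8 = 1; torsion from ∂_1 factors > 1: none. So H_0 ≅ Z.
H_1: b_1 = 27 − 8 − 18 = 1; torsion from ∂_2 factors > 1: [2]. So H_1 ≅ Z ⊕ Z/2.
H_2: b_2 = 18 − 18 − 0 = 0; torsion from ∂_3 factors > 1: none. So H_2 ≅ 0.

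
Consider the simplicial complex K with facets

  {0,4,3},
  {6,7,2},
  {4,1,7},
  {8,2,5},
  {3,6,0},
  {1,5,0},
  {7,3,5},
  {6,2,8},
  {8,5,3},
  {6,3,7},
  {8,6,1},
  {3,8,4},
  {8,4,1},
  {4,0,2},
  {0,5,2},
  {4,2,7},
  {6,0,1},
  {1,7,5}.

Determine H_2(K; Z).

Take the total order 0 < 1 < 2 < 3 < 4 < 5 < 6 < 7 < 8 on the vertex set. Then K (dimension 2) consists of the simplices:

  0-simplices (9): [0], [1], [2], [3], [4], [5], [6], [7], [8]
  1-simplices (27): (27 of them)
  2-simplices (18): [0,1,5], [0,1,6], [0,2,4], [0,2,5], [0,3,4], [0,3,6], [1,4,7], [1,4,8], [1,5,7], [1,6,8], [2,4,7], [2,5,8], [2,6,7], [2,6,8], [3,4,8], [3,5,7], [3,5,8], [3,6,7]

so the chain groups are C_0 ≅ Z^9, C_1 ≅ Z^27, C_2 ≅ Z^18.

∂_1: C_1 → C_0 is given by ∂[p,q] = [q] − [p]. For instance
  ∂[2,5] = [5] − [2].
The resulting 9×27 matrix has rank 8, and its Smith normal form has invariant factors (1,1,1,1,1,1,1,1).

Boundary ∂_2: C_2 → C_1 maps a triangle to the signed sum of its edges. For instance
  ∂[3,5,7] = [5,7] − [3,7] + [3,5],
  ∂[1,5,7] = [5,7] − [1,7] + [1,5].
The resulting 27×18 matrix has rank 17, and its Smith normal form has invariant factors (1,1,1,1,1,1,1,1,1,1,1,1,1,1,1,1,1).

Reading off H_k = ker ∂_k / im ∂_{k+1}:

  H_2: rank ker ∂_2 − rank ∂_3 = (18 − 17) − 0 = 1, and there is no ∂_3, so H_2 = Z.

H_2 ≅ Z.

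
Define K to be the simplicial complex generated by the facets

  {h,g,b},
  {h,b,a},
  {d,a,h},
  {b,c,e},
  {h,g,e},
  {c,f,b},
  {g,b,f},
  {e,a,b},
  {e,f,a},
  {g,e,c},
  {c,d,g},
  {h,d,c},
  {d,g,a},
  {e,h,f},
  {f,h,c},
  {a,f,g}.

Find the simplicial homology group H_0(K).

H_0 ≅ Z.

Take the total order a < b < c < d < e < f < g < h on the vertex set. Then K (dimension 2) consists of the simplices:

  0-simplices (8): a, b, c, d, e, f, g, h
  1-simplices (24): ab, ad, ae, af, ag, ah, bc, be, bf, bg, bh, cd, ce, cf, cg, ch, dg, dh, ef, eg, eh, fg, fh, gh
  2-simplices (16): abe, abh, adg, adh, aef, afg, bce, bcf, bfg, bgh, cdg, cdh, ceg, cfh, efh, egh

so the chain groups are C_0 ≅ Z^8, C_1 ≅ Z^24, C_2 ≅ Z^16.

The boundary map ∂_1: C_1 → C_0 is given by ∂[p,q] = [q] − [p]. For instance
  ∂be = e − b.
As a 8×24 matrix over Z this has rank 7, with invariant factors (1,1,1,1,1,1,1).

∂_2: C_2 → C_1 maps a triangle to the signed sum of its edges. For instance
  ∂abe = be − ae + ab,
  ∂efh = fh − eh + ef.
As a 24×16 matrix over Z this has rank 15, with invariant factors (1,1,1,1,1,1,1,1,1,1,1,1,1,1,1).

Reading off H_k = ker ∂_k / im ∂_{k+1}:

  H_0: rank C_0 − rank ∂_1 = 8 − 7 = 1, and the invariant factors of ∂_1 are all 1, so H_0 = Z.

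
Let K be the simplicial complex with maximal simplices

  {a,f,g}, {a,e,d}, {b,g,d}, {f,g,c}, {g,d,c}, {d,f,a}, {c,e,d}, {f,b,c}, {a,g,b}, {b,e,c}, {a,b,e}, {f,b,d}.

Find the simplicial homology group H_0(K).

H_0 = Z.

Fix the vertex order a < b < c < d < e < f < g and write every simplex with vertices in increasing order. Then dim K = 2 and the simplices of K are:

  0-simplices (7): a, b, c, d, e, f, g
  1-simplices (18): ab, ad, ae, af, ag, bc, bd, be, bf, bg, cd, ce, cf, cg, de, df, dg, fg
  2-simplices (12): abe, abg, ade, adf, afg, bce, bcf, bdf, bdg, cde, cdg, cfg

so the chain groups are C_0 ≅ Z^7, C_1 ≅ Z^18, C_2 ≅ Z^12.

∂_1: C_1 → C_0 sends each edge [p,q] (with p < q) to q − p.
As a 7×18 matrix over Z this has rank 6, with invariant factors (1,1,1,1,1,1).

∂_2: C_2 → C_1 acts by ∂[p,q,r] = [q,r] − [p,r] + [p,q]. For instance
  ∂cdg = dg − cg + cd,
  ∂abg = bg − ag + ab.
As a 18×12 matrix over Z this has rank 12, with invariant factors (1,1,1,1,1,1,1,1,1,1,1,2).

Reading off H_k = ker ∂_k / im ∂_{k+1}:

  H_0: rank C_0 − rank ∂_1 = 7 − 6 = 1, and the invariant factors of ∂_1 are all 1, so H_0 ≅ Z.

(K is a triangulation of the real projective plane RP^2.)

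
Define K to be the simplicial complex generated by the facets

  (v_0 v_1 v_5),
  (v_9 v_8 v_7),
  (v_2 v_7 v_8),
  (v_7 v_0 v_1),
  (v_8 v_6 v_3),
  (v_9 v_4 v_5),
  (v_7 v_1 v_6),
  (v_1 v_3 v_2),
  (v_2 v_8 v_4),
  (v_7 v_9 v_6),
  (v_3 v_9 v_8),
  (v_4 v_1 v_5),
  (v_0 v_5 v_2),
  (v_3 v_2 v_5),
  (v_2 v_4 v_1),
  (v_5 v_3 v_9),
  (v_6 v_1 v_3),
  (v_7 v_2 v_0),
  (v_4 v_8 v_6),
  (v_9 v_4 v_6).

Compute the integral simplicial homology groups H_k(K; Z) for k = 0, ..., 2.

Order the vertices as v_0 < v_1 < v_2 < v_3 < v_4 < v_5 < v_6 < v_7 < v_8 < v_9. Listing each simplex with vertices in this order, K has dimension 2 with simplices:

  0-simplices (10): [v_0], [v_1], [v_2], [v_3], [v_4], [v_5], [v_6], [v_7], [v_8], [v_9]
  1-simplices (30): (30 of them)
  2-simplices (20): (20 of them)

so the chain groups are C_0 ≅ Z^10, C_1 ≅ Z^30, C_2 ≅ Z^20.

Boundary ∂_1: C_1 → C_0 is given by ∂[p,q] = [q] − [p].
The resulting 10×30 matrix has rank 9, and its Smith normal form has invariant factors (1,1,1,1,1,1,1,1,1).

∂_2: C_2 → C_1 acts by ∂[p,q,r] = [q,r] − [p,r] + [p,q]. For instance
  ∂[v_0,v_1,v_5] = [v_1,v_5] − [v_0,v_5] + [v_0,v_1],
  ∂[v_4,v_5,v_9] = [v_5,v_9] − [v_4,v_9] + [v_4,v_5].
As a 30×20 matrix over Z this has rank 20, with invariant factors (1,1,1,1,1,1,1,1,1,1,1,1,1,1,1,1,1,1,1,2).

From H_k ≅ ker(∂_k) / im(∂_{k+1}) we obtain:

  H_0: rank C_0 − rank ∂_1 = 10 − 9 = 1, and the invariant factors of ∂_1 are all 1, so H_0 = Z.
  H_1: rank ker ∂_1 − rank ∂_2 = (30 − 9) − 20 = 1, and ∂_2 has invariant factor 2 > 1, so H_1 = Z ⊕ Z/2.
  H_2: rank ker ∂_2 − rank ∂_3 = (20 − 20) − 0 = 0, and there is no ∂_3, so H_2 = 0.

H_0 ≅ Z,  H_1 ≅ Z ⊕ Z/2,  H_2 = 0.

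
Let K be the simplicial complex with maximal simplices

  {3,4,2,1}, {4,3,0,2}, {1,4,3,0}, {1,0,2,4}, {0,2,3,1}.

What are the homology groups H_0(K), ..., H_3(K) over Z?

Take the total order 0 < 1 < 2 < 3 < 4 on the vertex set. Then K (dimension 3) consists of the simplices:

  0-simplices (5): [0], [1], [2], [3], [4]
  1-simplices (10): [0,1], [0,2], [0,3], [0,4], [1,2], [1,3], [1,4], [2,3], [2,4], [3,4]
  2-simplices (10): [0,1,2], [0,1,3], [0,1,4], [0,2,3], [0,2,4], [0,3,4], [1,2,3], [1,2,4], [1,3,4], [2,3,4]
  3-simplices (5): [0,1,2,3], [0,1,2,4], [0,1,3,4], [0,2,3,4], [1,2,3,4]

so the chain groups are C_0 ≅ Z^5, C_1 ≅ Z^10, C_2 ≅ Z^10, C_3 ≅ Z^5.

Boundary ∂_1: C_1 → C_0 sends each edge [p,q] (with p < q) to q − p. For instance
  ∂[0,2] = [2] − [0].
The 5×10 boundary matrix has rank 4 and Smith normal form diag(1,1,1,1).

Boundary ∂_2: C_2 → C_1 maps a triangle to the signed sum of its edges. For instance
  ∂[1,3,4] = [3,4] − [1,4] + [1,3],
  ∂[1,2,3] = [2,3] − [1,3] + [1,2].
The resulting 10×10 matrix has rank 6, and its Smith normal form has invariant factors (1,1,1,1,1,1).

The boundary map ∂_3: C_3 → C_2 sends each 3-simplex σ to the alternating sum Σ_i (−1)^i (σ with its i-th vertex removed). For instance
  ∂[0,1,2,3] = [1,2,3] − [0,2,3] + [0,1,3] − [0,1,2],
  ∂[1,2,3,4] = [2,3,4] − [1,3,4] + [1,2,4] − [1,2,3].
The resulting 10×5 matrix has rank 4, and its Smith normal form has invariant factors (1,1,1,1).

Now H_k = ker ∂_k / im ∂_{k+1}, so:

  H_0: rank C_0 − rank ∂_1 = 5 − 4 = 1, and the invariant factors of ∂_1 are all 1, so H_0 = Z.
  H_1: rank ker ∂_1 − rank ∂_2 = (10 − 4) − 6 = 0, and the invariant factors of ∂_2 are all 1, so H_1 = 0.
  H_2: rank ker ∂_2 − rank ∂_3 = (10 − 6) − 4 = 0, and the invariant factors of ∂_3 are all 1, so H_2 = 0.
  H_3: rank ker ∂_3 − rank ∂_4 = (5 − 4) − 0 = 1, and there is no ∂_4, so H_3 = Z.

H_0 = Z,  H_1 = 0,  H_2 = 0,  H_3 = Z.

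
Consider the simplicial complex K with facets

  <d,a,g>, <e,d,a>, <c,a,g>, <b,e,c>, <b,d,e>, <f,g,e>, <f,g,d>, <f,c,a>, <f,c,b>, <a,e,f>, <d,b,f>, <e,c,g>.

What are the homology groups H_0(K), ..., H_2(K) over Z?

H_0 = Z,  H_1 = Z/2,  H_2 = 0.

Fix the vertex order a < b < c < d < e < f < g and write every simplex with vertices in increasing order. Then dim K = 2 and the simplices of K are:

  0-simplices (7): a, b, c, d, e, f, g
  1-simplices (18): ac, ad, ae, af, ag, bc, bd, be, bf, ce, cf, cg, de, df, dg, ef, eg, fg
  2-simplices (12): acf, acg, ade, adg, aef, bce, bcf, bde, bdf, ceg, dfg, efg

Hence C_0 ≅ Z^7, C_1 ≅ Z^18, C_2 ≅ Z^12.

Boundary ∂_1: C_1 → C_0 sends each edge [p,q] (with p < q) to q − p. For instance
  ∂ad = d − a.
The 7×18 boundary matrix has rank 6 and Smith normal form diag(1,1,1,1,1,1).

∂_2: C_2 → C_1 maps a triangle to the signed sum of its edges. For instance
  ∂bcf = cf − bf + bc,
  ∂acg = cg − ag + ac.
The 18×12 boundary matrix has rank 12 and Smith normal form diag(1,1,1,1,1,1,1,1,1,1,1,2).

Now H_k = ker ∂_k / im ∂_{k+1}, so:

  H_0: rank C_0 − rank ∂_1 = 7 − 6 = 1, and the invariant factors of ∂_1 are all 1, so H_0 ≅ Z.
  H_1: rank ker ∂_1 − rank ∂_2 = (18 − 6) − 12 = 0, and ∂_2 has invariant factor 2 > 1, so H_1 ≅ Z/2.
  H_2: rank ker ∂_2 − rank ∂_3 = (12 − 12) − 0 = 0, and there is no ∂_3, so H_2 ≅ 0.

As a check, the Euler characteristic is 7 − 18 + 12 = 1, which agrees with 1 − 0 + 0 = 1.
(K is a triangulation of the real projective plane RP^2.)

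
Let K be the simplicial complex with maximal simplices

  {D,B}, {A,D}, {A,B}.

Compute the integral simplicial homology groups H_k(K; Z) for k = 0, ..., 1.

H_0 = Z,  H_1 = Z.

Order the vertices as A < B < D. Listing each simplex with vertices in this order, K has dimension 1 with simplices:

  0-simplices (3): A, B, D
  1-simplices (3): AB, AD, BD

Hence C_0 ≅ Z^3, C_1 ≅ Z^3.

∂_1: C_1 → C_0 maps an edge to its endpoints' difference, ∂[p,q] = q − p. For instance
  ∂BD = D − B.
The 3×3 boundary matrix has rank 2 and Smith normal form diag(1,1).

Reading off H_k = ker ∂_k / im ∂_{k+1}:

  H_0: rank C_0 − rank ∂_1 = 3 − 2 = 1, and the invariant factors of ∂_1 are all 1, so H_0 ≅ Z.
  H_1: rank ker ∂_1 − rank ∂_2 = (3 − 2) − 0 = 1, and there is no ∂_2, so H_1 ≅ Z.

As a check, the Euler characteristic is 3 − 3 = 0, which agrees with 1 − 1 = 0.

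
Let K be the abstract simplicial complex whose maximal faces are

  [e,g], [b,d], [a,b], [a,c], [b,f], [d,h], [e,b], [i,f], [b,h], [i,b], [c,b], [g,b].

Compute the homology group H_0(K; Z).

H_0 ≅ Z.

We work with the vertex ordering a < b < c < d < e < f < g < h < i. The simplices of K, each written with vertices in increasing order, are:

  0-simplices (9): a, b, c, d, e, f, g, h, i
  1-simplices (12): ab, ac, bc, bd, be, bf, bg, bh, bi, dh, eg, fi

so the chain groups are C_0 ≅ Z^9, C_1 ≅ Z^12.

The boundary map ∂_1: C_1 → C_0 sends each edge [p,q] (with p < q) to q − p.
The resulting 9×12 matrix has rank 8, and its Smith normal form has invariant factors (1,1,1,1,1,1,1,1).

Reading off H_k = ker ∂_k / im ∂_{k+1}:

  H_0: rank C_0 − rank ∂_1 = 9 − 8 = 1, and the invariant factors of ∂_1 are all 1, so H_0 ≅ Z.

(K is a triangulation of a wedge of 4 circles.)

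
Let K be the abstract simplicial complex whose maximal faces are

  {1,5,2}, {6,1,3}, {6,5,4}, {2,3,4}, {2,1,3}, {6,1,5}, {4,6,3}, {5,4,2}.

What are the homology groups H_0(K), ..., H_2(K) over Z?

Take the total order 1 < 2 < 3 < 4 < 5 < 6 on the vertex set. Then K (dimension 2) consists of the simplices:

  0-simplices (6): [1], [2], [3], [4], [5], [6]
  1-simplices (12): [1,2], [1,3], [1,5], [1,6], [2,3], [2,4], [2,5], [3,4], [3,6], [4,5], [4,6], [5,6]
  2-simplices (8): [1,2,3], [1,2,5], [1,3,6], [1,5,6], [2,3,4], [2,4,5], [3,4,6], [4,5,6]

Hence C_0 ≅ Z^6, C_1 ≅ Z^12, C_2 ≅ Z^8.

Boundary ∂_1: C_1 → C_0 sends each edge [p,q] (with p < q) to q − p. For instance
  ∂[4,5] = [5] − [4].
The resulting 6×12 matrix has rank 5, and its Smith normal form has invariant factors (1,1,1,1,1).

Boundary ∂_2: C_2 → C_1 acts by ∂[p,q,r] = [q,r] − [p,r] + [p,q]. For instance
  ∂[1,5,6] = [5,6] − [1,6] + [1,5],
  ∂[1,2,5] = [2,5] − [1,5] + [1,2].
This gives a 12×8 integer matrix of rank 7; reducing to Smith normal form yields diagonal entries (1,1,1,1,1,1,1).

Now H_k = ker ∂_k / im ∂_{k+1}, so:

  H_0: rank C_0 − rank ∂_1 = 6 − 5 = 1, and the invariant factors of ∂_1 are all 1, so H_0 ≅ Z.
  H_1: rank ker ∂_1 − rank ∂_2 = (12 − 5) − 7 = 0, and the invariant factors of ∂_2 are all 1, so H_1 ≅ 0.
  H_2: rank ker ∂_2 − rank ∂_3 = (8 − 7) − 0 = 1, and there is no ∂_3, so H_2 ≅ Z.

(K is a triangulation of the 2-sphere S^2.)

H_0 = Z,  H_1 = 0,  H_2 = Z.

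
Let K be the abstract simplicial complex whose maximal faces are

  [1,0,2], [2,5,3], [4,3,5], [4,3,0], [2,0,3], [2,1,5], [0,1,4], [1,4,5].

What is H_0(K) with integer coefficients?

K has 6 vertices, 12 edges, 8 triangles.
rank ∂_0 = 0, rank ∂_1 = 5 ⇒ b_0 = 6 − 0 − 5 = 1; all invariant factors of ∂_1 are 1 so no torsion. So H_0 ≅ Z.

H_0 ≅ Z.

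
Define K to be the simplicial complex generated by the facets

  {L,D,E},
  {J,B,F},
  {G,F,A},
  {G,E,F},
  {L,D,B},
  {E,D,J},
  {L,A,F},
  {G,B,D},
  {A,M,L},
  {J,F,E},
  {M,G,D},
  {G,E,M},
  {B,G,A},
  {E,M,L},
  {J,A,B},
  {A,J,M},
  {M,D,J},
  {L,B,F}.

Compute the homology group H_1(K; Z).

H_1 = Z ⊕ Z/2Z.

We work with the vertex ordering A < B < D < E < F < G < J < L < M. The simplices of K, each written with vertices in increasing order, are:

  0-simplices (9): A, B, D, E, F, G, J, L, M
  1-simplices (27): AB, AF, AG, AJ, AL, AM, BD, BF, BG, BJ, BL, DE, DG, DJ, DL, DM, EF, EG, EJ, EL, EM, FG, FJ, FL, GM, JM, LM
  2-simplices (18): ABG, ABJ, AFG, AFL, AJM, ALM, BDG, BDL, BFJ, BFL, DEJ, DEL, DGM, DJM, EFG, EFJ, EGM, ELM

giving chain groups C_0 ≅ Z^9, C_1 ≅ Z^27, C_2 ≅ Z^18.

∂_1: C_1 → C_0 sends each edge [p,q] (with p < q) to q − p.
The resulting 9×27 matrix has rank 8, and its Smith normal form has invariant factors (1,1,1,1,1,1,1,1).

The boundary map ∂_2: C_2 → C_1 acts by ∂[p,q,r] = [q,r] − [p,r] + [p,q]. For instance
  ∂EFG = FG − EG + EF,
  ∂AJM = JM − AM + AJ.
The resulting 27×18 matrix has rank 18, and its Smith normal form has invariant factors (1,1,1,1,1,1,1,1,1,1,1,1,1,1,1,1,1,2).

From H_k ≅ ker(∂_k) / im(∂_{k+1}) we obtain:

  H_1: rank ker ∂_1 − rank ∂_2 = (27 − 8) − 18 = 1, and ∂_2 has invariant factor 2 > 1, so H_1 = Z ⊕ Z/2Z.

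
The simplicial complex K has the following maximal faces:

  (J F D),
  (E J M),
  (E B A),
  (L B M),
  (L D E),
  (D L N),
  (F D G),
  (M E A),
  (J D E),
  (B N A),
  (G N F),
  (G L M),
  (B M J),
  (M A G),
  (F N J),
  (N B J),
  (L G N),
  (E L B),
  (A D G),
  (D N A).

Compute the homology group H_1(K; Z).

H_1 ≅ Z ⊕ Z/2.

Order the vertices as A < B < D < E < F < G < J < L < M < N. Listing each simplex with vertices in this order, K has dimension 2 with simplices:

  0-simplices (10): A, B, D, E, F, G, J, L, M, N
  1-simplices (30): AB, AD, AE, AG, AM, AN, BE, BJ, BL, BM, BN, DE, DF, DG, DJ, DL, DN, EJ, EL, EM, FG, FJ, FN, GL, GM, GN, JM, JN, LM, LN
  2-simplices (20): ABE, ABN, ADG, ADN, AEM, AGM, BEL, BJM, BJN, BLM, DEJ, DEL, DFG, DFJ, DLN, EJM, FGN, FJN, GLM, GLN

so the chain groups are C_0 ≅ Z^10, C_1 ≅ Z^30, C_2 ≅ Z^20.

The boundary map ∂_1: C_1 → C_0 sends each edge [p,q] (with p < q) to q − p.
The 10×30 boundary matrix has rank 9 and Smith normal form diag(1,1,1,1,1,1,1,1,1).

The boundary map ∂_2: C_2 → C_1 acts by ∂[p,q,r] = [q,r] − [p,r] + [p,q]. For instance
  ∂BJN = JN − BN + BJ,
  ∂DEJ = EJ − DJ + DE.
The resulting 30×20 matrix has rank 20, and its Smith normal form has invariant factors (1,1,1,1,1,1,1,1,1,1,1,1,1,1,1,1,1,1,1,2).

Computing H_k = (kernel of ∂_k) / (image of ∂_{k+1}):

  H_1: rank ker ∂_1 − rank ∂_2 = (30 − 9) − 20 = 1, and ∂_2 has invariant factor 2 > 1, so H_1 ≅ Z ⊕ Z/2.

(K is a triangulation of the Klein bottle.)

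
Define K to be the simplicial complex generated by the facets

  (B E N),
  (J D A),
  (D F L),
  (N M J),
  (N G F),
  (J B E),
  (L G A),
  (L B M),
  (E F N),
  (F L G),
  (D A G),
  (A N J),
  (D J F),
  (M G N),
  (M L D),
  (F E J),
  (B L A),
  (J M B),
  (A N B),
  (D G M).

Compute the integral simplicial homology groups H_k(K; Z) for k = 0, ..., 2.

Order the vertices as A < B < D < E < F < G < J < L < M < N. Listing each simplex with vertices in this order, K has dimension 2 with simplices:

  0-simplices (10): A, B, D, E, F, G, J, L, M, N
  1-simplices (30): AB, AD, AG, AJ, AL, AN, BE, BJ, BL, BM, BN, DF, DG, DJ, DL, DM, EF, EJ, EN, FG, FJ, FL, FN, GL, GM, GN, JM, JN, LM, MN
  2-simplices (20): ABL, ABN, ADG, ADJ, AGL, AJN, BEJ, BEN, BJM, BLM, DFJ, DFL, DGM, DLM, EFJ, EFN, FGL, FGN, GMN, JMN

giving chain groups C_0 ≅ Z^10, C_1 ≅ Z^30, C_2 ≅ Z^20.

Boundary ∂_1: C_1 → C_0 sends each edge [p,q] (with p < q) to q − p.
The 10×30 boundary matrix has rank 9 and Smith normal form diag(1,1,1,1,1,1,1,1,1).

The boundary map ∂_2: C_2 → C_1 sends each 2-simplex [p,q,r] to [q,r] − [p,r] + [p,q]. For instance
  ∂ABN = BN − AN + AB,
  ∂AJN = JN − AN + AJ.
This gives a 30×20 integer matrix of rank 20; reducing to Smith normal form yields diagonal entries (1,1,1,1,1,1,1,1,1,1,1,1,1,1,1,1,1,1,1,2).

Now H_k = ker ∂_k / im ∂_{k+1}, so:

  H_0: rank C_0 − rank ∂_1 = 10 − 9 = 1, and the invariant factors of ∂_1 are all 1, so H_0 = Z.
  H_1: rank ker ∂_1 − rank ∂_2 = (30 − 9) − 20 = 1, and ∂_2 has invariant factor 2 > 1, so H_1 = Z × Z/2.
  H_2: rank ker ∂_2 − rank ∂_3 = (20 − 20) − 0 = 0, and there is no ∂_3, so H_2 = 0.

As a check, the Euler characteristic is 10 − 30 + 20 = 0, which agrees with 1 − 1 + 0 = 0.

H_0 = Z,  H_1 = Z × Z/2,  H_2 = 0.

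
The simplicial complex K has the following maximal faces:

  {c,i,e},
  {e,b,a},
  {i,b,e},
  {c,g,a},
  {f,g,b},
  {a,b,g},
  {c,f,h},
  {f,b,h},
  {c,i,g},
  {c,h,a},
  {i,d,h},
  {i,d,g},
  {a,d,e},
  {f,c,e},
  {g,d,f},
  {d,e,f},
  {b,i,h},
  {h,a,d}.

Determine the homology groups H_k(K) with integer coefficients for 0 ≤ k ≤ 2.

H_0 = Z,  H_1 = Z^2,  H_2 = Z.

We work with the vertex ordering a < b < c < d < e < f < g < h < i. The simplices of K, each written with vertices in increasing order, are:

  0-simplices (9): a, b, c, d, e, f, g, h, i
  1-simplices (27): ab, ac, ad, ae, ag, ah, be, bf, bg, bh, bi, ce, cf, cg, ch, ci, de, df, dg, dh, di, ef, ei, fg, fh, gi, hi
  2-simplices (18): abe, abg, acg, ach, ade, adh, bei, bfg, bfh, bhi, cef, cei, cfh, cgi, def, dfg, dgi, dhi

giving chain groups C_0 ≅ Z^9, C_1 ≅ Z^27, C_2 ≅ Z^18.

∂_1: C_1 → C_0 is given by ∂[p,q] = [q] − [p]. For instance
  ∂ei = i − e.
As a 9×27 matrix over Z this has rank 8, with invariant factors (1,1,1,1,1,1,1,1).

Boundary ∂_2: C_2 → C_1 maps a triangle to the signed sum of its edges. For instance
  ∂cei = ei − ci + ce,
  ∂bfh = fh − bh + bf.
As a 27×18 matrix over Z this has rank 17, with invariant factors (1,1,1,1,1,1,1,1,1,1,1,1,1,1,1,1,1).

From H_k ≅ ker(∂_k) / im(∂_{k+1}) we obtain:

  H_0: rank C_0 − rank ∂_1 = 9 − 8 = 1, and the invariant factors of ∂_1 are all 1, so H_0 = Z.
  H_1: rank ker ∂_1 − rank ∂_2 = (27 − 8) − 17 = 2, and the invariant factors of ∂_2 are all 1, so H_1 = Z^2.
  H_2: rank ker ∂_2 − rank ∂_3 = (18 − 17) − 0 = 1, and there is no ∂_3, so H_2 = Z.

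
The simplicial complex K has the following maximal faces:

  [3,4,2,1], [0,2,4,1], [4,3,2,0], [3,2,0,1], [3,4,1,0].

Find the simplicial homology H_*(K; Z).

H_0 ≅ Z,  H_1 = 0,  H_2 = 0,  H_3 ≅ Z.

Fix the vertex order 0 < 1 < 2 < 3 < 4 and write every simplex with vertices in increasing order. Then dim K = 3 and the simplices of K are:

  0-simplices (5): [0], [1], [2], [3], [4]
  1-simplices (10): [0,1], [0,2], [0,3], [0,4], [1,2], [1,3], [1,4], [2,3], [2,4], [3,4]
  2-simplices (10): [0,1,2], [0,1,3], [0,1,4], [0,2,3], [0,2,4], [0,3,4], [1,2,3], [1,2,4], [1,3,4], [2,3,4]
  3-simplices (5): [0,1,2,3], [0,1,2,4], [0,1,3,4], [0,2,3,4], [1,2,3,4]

so the chain groups are C_0 ≅ Z^5, C_1 ≅ Z^10, C_2 ≅ Z^10, C_3 ≅ Z^5.

The boundary map ∂_1: C_1 → C_0 maps an edge to its endpoints' difference, ∂[p,q] = q − p. For instance
  ∂[1,4] = [4] − [1].
This gives a 5×10 integer matrix of rank 4; reducing to Smith normal form yields diagonal entries (1,1,1,1).

The boundary map ∂_2: C_2 → C_1 acts by ∂[p,q,r] = [q,r] − [p,r] + [p,q]. For instance
  ∂[0,3,4] = [3,4] − [0,4] + [0,3],
  ∂[0,1,3] = [1,3] − [0,3] + [0,1].
As a 10×10 matrix over Z this has rank 6, with invariant factors (1,1,1,1,1,1).

The boundary map ∂_3: C_3 → C_2 sends each 3-simplex σ to the alternating sum Σ_i (−1)^i (σ with its i-th vertex removed). For instance
  ∂[0,1,2,4] = [1,2,4] − [0,2,4] + [0,1,4] − [0,1,2],
  ∂[0,1,2,3] = [1,2,3] − [0,2,3] + [0,1,3] − [0,1,2].
As a 10×5 matrix over Z this has rank 4, with invariant factors (1,1,1,1).

Computing H_k = (kernel of ∂_k) / (image of ∂_{k+1}):

  H_0: rank C_0 − rank ∂_1 = 5 − 4 = 1, and the invariant factors of ∂_1 are all 1, so H_0 ≅ Z.
  H_1: rank ker ∂_1 − rank ∂_2 = (10 − 4) − 6 = 0, and the invariant factors of ∂_2 are all 1, so H_1 ≅ 0.
  H_2: rank ker ∂_2 − rank ∂_3 = (10 − 6) − 4 = 0, and the invariant factors of ∂_3 are all 1, so H_2 ≅ 0.
  H_3: rank ker ∂_3 − rank ∂_4 = (5 − 4) − 0 = 1, and there is no ∂_4, so H_3 ≅ Z.

(K is a triangulation of the 3-sphere S^3.)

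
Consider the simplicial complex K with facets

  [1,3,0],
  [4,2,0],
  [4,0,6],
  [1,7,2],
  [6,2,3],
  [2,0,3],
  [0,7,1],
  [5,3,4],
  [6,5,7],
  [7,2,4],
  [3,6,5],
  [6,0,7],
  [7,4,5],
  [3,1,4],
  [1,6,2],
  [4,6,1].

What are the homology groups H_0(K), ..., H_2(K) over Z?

H_0 = Z,  H_1 = Z^2,  H_2 = Z.

Take the total order 0 < 1 < 2 < 3 < 4 < 5 < 6 < 7 on the vertex set. Then K (dimension 2) consists of the simplices:

  0-simplices (8): [0], [1], [2], [3], [4], [5], [6], [7]
  1-simplices (24): (24 of them)
  2-simplices (16): [0,1,3], [0,1,7], [0,2,3], [0,2,4], [0,4,6], [0,6,7], [1,2,6], [1,2,7], [1,3,4], [1,4,6], [2,3,6], [2,4,7], [3,4,5], [3,5,6], [4,5,7], [5,6,7]

giving chain groups C_0 ≅ Z^8, C_1 ≅ Z^24, C_2 ≅ Z^16.

The boundary map ∂_1: C_1 → C_0 is given by ∂[p,q] = [q] − [p]. For instance
  ∂[5,7] = [7] − [5].
The resulting 8×24 matrix has rank 7, and its Smith normal form has invariant factors (1,1,1,1,1,1,1).

Boundary ∂_2: C_2 → C_1 sends each 2-simplex [p,q,r] to [q,r] − [p,r] + [p,q]. For instance
  ∂[5,6,7] = [6,7] − [5,7] + [5,6],
  ∂[1,2,7] = [2,7] − [1,7] + [1,2].
This gives a 24×16 integer matrix of rank 15; reducing to Smith normal form yields diagonal entries (1,1,1,1,1,1,1,1,1,1,1,1,1,1,1).

Now H_k = ker ∂_k / im ∂_{k+1}, so:

  H_0: rank C_0 − rank ∂_1 = 8 − 7 = 1, and the invariant factors of ∂_1 are all 1, so H_0 ≅ Z.
  H_1: rank ker ∂_1 − rank ∂_2 = (24 − 7) − 15 = 2, and the invariant factors of ∂_2 are all 1, so H_1 ≅ Z^2.
  H_2: rank ker ∂_2 − rank ∂_3 = (16 − 15) − 0 = 1, and there is no ∂_3, so H_2 ≅ Z.

As a check, the Euler characteristic is 8 − 24 + 16 = 0, which agrees with 1 − 2 + 1 = 0.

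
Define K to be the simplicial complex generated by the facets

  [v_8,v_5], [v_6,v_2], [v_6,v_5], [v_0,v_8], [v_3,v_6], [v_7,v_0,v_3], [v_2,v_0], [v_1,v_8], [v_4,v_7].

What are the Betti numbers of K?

Fix the vertex order v_0 < v_1 < v_2 < v_3 < v_4 < v_5 < v_6 < v_7 < v_8 and write every simplex with vertices in increasing order. Then dim K = 2 and the simplices of K are:

  0-simplices (9): [v_0], [v_1], [v_2], [v_3], [v_4], [v_5], [v_6], [v_7], [v_8]
  1-simplices (11): [v_0,v_2], [v_0,v_3], [v_0,v_7], [v_0,v_8], [v_1,v_8], [v_2,v_6], [v_3,v_6], [v_3,v_7], [v_4,v_7], [v_5,v_6], [v_5,v_8]
  2-simplices (1): [v_0,v_3,v_7]

so the chain groups are C_0 ≅ Z^9, C_1 ≅ Z^11, C_2 ≅ Z^1.

Boundary ∂_1: C_1 → C_0 is given by ∂[p,q] = [q] − [p].
As a 9×11 matrix over Z this has rank 8, with invariant factors (1,1,1,1,1,1,1,1).

∂_2: C_2 → C_1 maps a triangle to the signed sum of its edges. For instance
  ∂[v_0,v_3,v_7] = [v_3,v_7] − [v_0,v_7] + [v_0,v_3].
This gives a 11×1 integer matrix of rank 1; reducing to Smith normal form yields diagonal entries (1).

From H_k ≅ ker(∂_k) / im(∂_{k+1}) we obtain:

  H_0: rank C_0 − rank ∂_1 = 9 − 8 = 1, and the invariant factors of ∂_1 are all 1, so H_0 ≅ Z.
  H_1: rank ker ∂_1 − rank ∂_2 = (11 − 8) − 1 = 2, and the invariant factors of ∂_2 are all 1, so H_1 ≅ Z^2.
  H_2: rank ker ∂_2 − rank ∂_3 = (1 − 1) − 0 = 0, and there is no ∂_3, so H_2 ≅ 0.

Hence the Betti numbers are b_0 = 1, b_1 = 2, b_2 = 0.

b_0 = 1, b_1 = 2, b_2 = 0.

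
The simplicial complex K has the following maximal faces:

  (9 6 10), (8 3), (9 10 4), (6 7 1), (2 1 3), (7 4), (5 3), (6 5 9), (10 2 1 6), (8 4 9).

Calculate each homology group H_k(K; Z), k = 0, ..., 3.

H_0 = Z,  H_1 = Z^3,  H_2 = 0,  H_3 = 0.

Fix the vertex order 1 < 2 < 3 < 4 < 5 < 6 < 7 < 8 < 9 < 10 and write every simplex with vertices in increasing order. Then dim K = 3 and the simplices of K are:

  0-simplices (10): [1], [2], [3], [4], [5], [6], [7], [8], [9], [10]
  1-simplices (21): [1,2], [1,3], [1,6], [1,7], [1,10], [2,3], [2,6], [2,10], [3,5], [3,8], [4,7], [4,8], [4,9], [4,10], [5,6], [5,9], [6,7], [6,9], [6,10], [8,9], [9,10]
  2-simplices (10): [1,2,3], [1,2,6], [1,2,10], [1,6,7], [1,6,10], [2,6,10], [4,8,9], [4,9,10], [5,6,9], [6,9,10]
  3-simplices (1): [1,2,6,10]

so the chain groups are C_0 ≅ Z^10, C_1 ≅ Z^21, C_2 ≅ Z^10, C_3 ≅ Z^1.

The boundary map ∂_1: C_1 → C_0 maps an edge to its endpoints' difference, ∂[p,q] = q − p. For instance
  ∂[1,10] = [10] − [1].
The 10×21 boundary matrix has rank 9 and Smith normal form diag(1,1,1,1,1,1,1,1,1).

The boundary map ∂_2: C_2 → C_1 sends each 2-simplex [p,q,r] to [q,r] − [p,r] + [p,q]. For instance
  ∂[1,6,10] = [6,10] − [1,10] + [1,6],
  ∂[6,9,10] = [9,10] − [6,10] + [6,9].
The 21×10 boundary matrix has rank 9 and Smith normal form diag(1,1,1,1,1,1,1,1,1).

∂_3: C_3 → C_2 sends each 3-simplex σ to the alternating sum Σ_i (−1)^i (σ with its i-th vertex removed). For instance
  ∂[1,2,6,10] = [2,6,10] − [1,6,10] + [1,2,10] − [1,2,6].
This gives a 10×1 integer matrix of rank 1; reducing to Smith normal form yields diagonal entries (1).

Now H_k = ker ∂_k / im ∂_{k+1}, so:

  H_0: rank C_0 − rank ∂_1 = 10 − 9 = 1, and the invariant factors of ∂_1 are all 1, so H_0 = Z.
  H_1: rank ker ∂_1 − rank ∂_2 = (21 − 9) − 9 = 3, and the invariant factors of ∂_2 are all 1, so H_1 = Z^3.
  H_2: rank ker ∂_2 − rank ∂_3 = (10 − 9) − 1 = 0, and the invariant factors of ∂_3 are all 1, so H_2 = 0.
  H_3: rank ker ∂_3 − rank ∂_4 = (1 − 1) − 0 = 0, and there is no ∂_4, so H_3 = 0.

As a check, the Euler characteristic is 10 − 21 + 10 − 1 = -2, which agrees with 1 − 3 + 0 − 0 = -2.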